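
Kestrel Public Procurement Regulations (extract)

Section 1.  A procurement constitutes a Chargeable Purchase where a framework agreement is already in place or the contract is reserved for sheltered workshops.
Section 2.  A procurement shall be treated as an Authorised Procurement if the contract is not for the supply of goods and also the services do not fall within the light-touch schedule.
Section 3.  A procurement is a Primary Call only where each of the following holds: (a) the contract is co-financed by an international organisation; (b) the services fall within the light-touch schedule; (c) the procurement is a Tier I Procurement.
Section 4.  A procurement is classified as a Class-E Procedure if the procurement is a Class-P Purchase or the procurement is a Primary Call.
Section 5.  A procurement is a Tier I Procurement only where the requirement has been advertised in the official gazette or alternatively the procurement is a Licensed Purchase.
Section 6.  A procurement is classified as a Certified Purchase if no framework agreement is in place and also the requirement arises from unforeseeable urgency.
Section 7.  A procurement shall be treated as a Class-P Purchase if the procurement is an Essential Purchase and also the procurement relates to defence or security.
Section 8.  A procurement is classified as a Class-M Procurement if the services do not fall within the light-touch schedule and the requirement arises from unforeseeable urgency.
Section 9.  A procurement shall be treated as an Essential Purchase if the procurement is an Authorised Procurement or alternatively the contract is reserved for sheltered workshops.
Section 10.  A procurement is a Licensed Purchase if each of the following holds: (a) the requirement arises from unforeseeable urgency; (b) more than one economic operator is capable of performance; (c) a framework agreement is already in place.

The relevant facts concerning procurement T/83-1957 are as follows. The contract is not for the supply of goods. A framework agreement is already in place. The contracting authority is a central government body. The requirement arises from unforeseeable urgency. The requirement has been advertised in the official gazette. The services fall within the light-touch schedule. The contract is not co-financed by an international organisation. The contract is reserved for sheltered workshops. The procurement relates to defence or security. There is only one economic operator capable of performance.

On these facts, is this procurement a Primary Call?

No

section 10 — Licensed Purchase: [the requirement arises from unforeseeable urgency? yes] AND [more than one economic operator is capable of performance? no] AND [a framework agreement is already in place? yes] → not satisfied.
section 5 — Tier I Procurement: [the requirement has been advertised in the official gazette? yes] OR [Licensed Purchase (section 10)? no] → satisfied.
section 3 — Primary Call: [the contract is co-financed by an international organisation? no] AND [the services fall within the light-touch schedule? yes] AND [Tier I Procurement (section 5)? yes] → not satisfied.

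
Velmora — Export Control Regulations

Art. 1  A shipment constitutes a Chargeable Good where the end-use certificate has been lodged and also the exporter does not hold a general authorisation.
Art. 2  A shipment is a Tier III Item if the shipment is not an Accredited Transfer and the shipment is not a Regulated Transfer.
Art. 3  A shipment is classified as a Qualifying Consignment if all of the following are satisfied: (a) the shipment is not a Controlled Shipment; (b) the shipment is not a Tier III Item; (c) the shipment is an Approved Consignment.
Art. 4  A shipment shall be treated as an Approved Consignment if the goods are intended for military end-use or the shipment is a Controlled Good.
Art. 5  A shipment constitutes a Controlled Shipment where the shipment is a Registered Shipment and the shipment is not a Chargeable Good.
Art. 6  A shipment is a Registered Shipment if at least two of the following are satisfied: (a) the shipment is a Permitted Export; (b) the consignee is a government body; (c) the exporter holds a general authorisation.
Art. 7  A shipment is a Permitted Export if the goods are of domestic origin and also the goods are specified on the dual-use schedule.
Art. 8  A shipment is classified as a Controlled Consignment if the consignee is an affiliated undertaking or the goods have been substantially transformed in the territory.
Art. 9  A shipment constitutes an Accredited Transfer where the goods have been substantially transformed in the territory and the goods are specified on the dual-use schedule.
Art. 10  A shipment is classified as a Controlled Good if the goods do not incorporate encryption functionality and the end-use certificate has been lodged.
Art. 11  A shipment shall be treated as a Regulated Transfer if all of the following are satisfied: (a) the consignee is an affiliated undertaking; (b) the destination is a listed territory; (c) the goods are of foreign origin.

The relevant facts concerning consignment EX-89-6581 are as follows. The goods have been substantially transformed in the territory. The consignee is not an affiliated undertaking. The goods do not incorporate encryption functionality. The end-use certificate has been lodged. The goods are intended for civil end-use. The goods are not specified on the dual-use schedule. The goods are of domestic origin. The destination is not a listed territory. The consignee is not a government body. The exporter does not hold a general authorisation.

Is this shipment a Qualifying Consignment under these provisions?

No

article 7 — Permitted Export: [the goods are of domestic origin? yes] AND [the goods are specified on the dual-use schedule? no] → not satisfied.
article 6 — Registered Shipment: Permitted Export (article 7)? no; the consignee is a government body? no; the exporter holds a general authorisation? no — 0 of 3 hold (need ≥2) → not satisfied.
article 1 — Chargeable Good: [the end-use certificate has been lodged? yes] AND [the exporter does not hold a general authorisation? yes] → satisfied.
article 5 — Controlled Shipment: [Registered Shipment (article 6)? no] AND [not a Chargeable Good (article 1)? no] → not satisfied.
article 9 — Accredited Transfer: [the goods have been substantially transformed in the territory? yes] AND [the goods are specified on the dual-use schedule? no] → not satisfied.
article 11 — Regulated Transfer: [the consignee is an affiliated undertaking? no] AND [the destination is a listed territory? no] AND [the goods are of foreign origin? no] → not satisfied.
article 2 — Tier III Item: [not an Accredited Transfer (article 9)? yes] AND [not a Regulated Transfer (article 11)? yes] → satisfied.
article 10 — Controlled Good: [the goods do not incorporate encryption functionality? yes] AND [the end-use certificate has been lodged? yes] → satisfied.
article 4 — Approved Consignment: [the goods are intended for military end-use? no] OR [Controlled Good (article 10)? yes] → satisfied.
article 3 — Qualifying Consignment: [not a Controlled Shipment (article 5)? yes] AND [not a Tier III Item (article 2)? no] AND [Approved Consignment (article 4)? yes] → not satisfied.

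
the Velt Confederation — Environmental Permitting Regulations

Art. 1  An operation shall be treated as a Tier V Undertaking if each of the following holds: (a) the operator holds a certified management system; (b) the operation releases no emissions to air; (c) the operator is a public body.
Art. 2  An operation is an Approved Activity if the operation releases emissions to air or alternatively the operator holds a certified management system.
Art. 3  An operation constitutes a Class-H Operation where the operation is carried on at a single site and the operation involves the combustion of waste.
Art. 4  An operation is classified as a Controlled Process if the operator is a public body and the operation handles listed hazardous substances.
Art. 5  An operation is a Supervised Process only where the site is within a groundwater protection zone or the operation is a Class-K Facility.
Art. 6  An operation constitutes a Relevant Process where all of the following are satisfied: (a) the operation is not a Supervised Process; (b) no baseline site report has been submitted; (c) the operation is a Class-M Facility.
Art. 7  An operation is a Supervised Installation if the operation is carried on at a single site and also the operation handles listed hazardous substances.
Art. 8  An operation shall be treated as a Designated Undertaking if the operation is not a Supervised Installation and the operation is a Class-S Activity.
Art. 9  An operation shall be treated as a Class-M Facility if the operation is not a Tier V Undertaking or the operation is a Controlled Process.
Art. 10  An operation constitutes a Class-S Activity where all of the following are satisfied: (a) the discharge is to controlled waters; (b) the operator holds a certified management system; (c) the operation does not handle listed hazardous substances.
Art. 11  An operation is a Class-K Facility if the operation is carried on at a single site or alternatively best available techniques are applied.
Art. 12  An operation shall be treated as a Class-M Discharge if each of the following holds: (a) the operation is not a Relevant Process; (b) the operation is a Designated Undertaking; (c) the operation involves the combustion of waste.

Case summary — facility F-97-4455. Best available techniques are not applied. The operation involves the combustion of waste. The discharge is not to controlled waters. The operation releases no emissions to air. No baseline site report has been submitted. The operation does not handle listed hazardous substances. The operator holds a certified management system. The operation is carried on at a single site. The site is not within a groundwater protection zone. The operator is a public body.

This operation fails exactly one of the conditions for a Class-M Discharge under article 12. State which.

Under article 11: the operation is carried on at a single site? yes; or best available techniques are applied? no. So the operation is a Class-K Facility.
Under article 5: the site is within a groundwater protection zone? no; or Class-K Facility (article 11)? yes. So the operation is a Supervised Process.
Under article 1: the operator holds a certified management system? yes; and the operation releases no emissions to air? yes; and the operator is a public body? yes. So the operation is a Tier V Undertaking.
Under article 4: the operator is a public body? yes; and the operation handles listed hazardous substances? no. So the operation is not a Controlled Process.
Under article 9: not a Tier V Undertaking (article 1)? no; or Controlled Process (article 4)? no. So the operation is not a Class-M Facility.
Under article 6: not a Supervised Process (article 5)? no; and no baseline site report has been submitted? yes; and Class-M Facility (article 9)? no. So the operation is not a Relevant Process.
Under article 7: the operation is carried on at a single site? yes; and the operation handles listed hazardous substances? no. So the operation is not a Supervised Installation.
Under article 10: the discharge is to controlled waters? no; and the operator holds a certified management system? yes; and the operation does not handle listed hazardous substances? yes. So the operation is not a Class-S Activity.
Under article 8: not a Supervised Installation (article 7)? yes; and Class-S Activity (article 10)? no. So the operation is not a Designated Undertaking.
Under article 12: not a Relevant Process (article 6)? yes; and Designated Undertaking (article 8)? no; and the operation involves the combustion of waste? yes. So the operation is not a Class-M Discharge.

Designated Undertaking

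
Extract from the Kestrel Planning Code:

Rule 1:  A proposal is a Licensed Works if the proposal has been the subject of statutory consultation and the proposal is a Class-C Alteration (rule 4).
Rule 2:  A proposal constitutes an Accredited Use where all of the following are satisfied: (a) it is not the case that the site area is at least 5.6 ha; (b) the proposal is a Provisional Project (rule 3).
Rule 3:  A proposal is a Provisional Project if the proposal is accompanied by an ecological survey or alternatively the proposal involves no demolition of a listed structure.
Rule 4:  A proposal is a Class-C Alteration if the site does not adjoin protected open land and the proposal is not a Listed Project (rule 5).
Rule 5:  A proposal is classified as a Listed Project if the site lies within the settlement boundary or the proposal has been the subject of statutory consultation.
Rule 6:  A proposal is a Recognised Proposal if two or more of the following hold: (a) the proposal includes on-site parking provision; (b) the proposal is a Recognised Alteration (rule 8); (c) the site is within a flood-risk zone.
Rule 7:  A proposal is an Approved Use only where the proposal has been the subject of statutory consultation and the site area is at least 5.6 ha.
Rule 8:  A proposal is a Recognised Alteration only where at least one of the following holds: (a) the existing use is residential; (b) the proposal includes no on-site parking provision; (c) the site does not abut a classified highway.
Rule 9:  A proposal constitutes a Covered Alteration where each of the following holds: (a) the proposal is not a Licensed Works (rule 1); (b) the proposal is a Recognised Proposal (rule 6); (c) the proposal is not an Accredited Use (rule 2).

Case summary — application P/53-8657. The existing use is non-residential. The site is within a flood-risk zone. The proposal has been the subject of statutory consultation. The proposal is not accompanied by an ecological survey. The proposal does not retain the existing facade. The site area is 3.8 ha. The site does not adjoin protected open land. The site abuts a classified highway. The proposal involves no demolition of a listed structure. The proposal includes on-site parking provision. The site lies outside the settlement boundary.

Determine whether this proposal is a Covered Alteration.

No

rule 5 — Listed Project: [the site lies within the settlement boundary? no] OR [the proposal has been the subject of statutory consultation? yes] → satisfied.
rule 4 — Class-C Alteration: [the site does not adjoin protected open land? yes] AND [not a Listed Project (rule 5)? no] → not satisfied.
rule 1 — Licensed Works: [the proposal has been the subject of statutory consultation? yes] AND [Class-C Alteration (rule 4)? no] → not satisfied.
rule 8 — Recognised Alteration: [the existing use is residential? no] OR [the proposal includes no on-site parking provision? no] OR [the site does not abut a classified highway? no] → not satisfied.
rule 6 — Recognised Proposal: the proposal includes on-site parking provision? yes; Recognised Alteration (rule 8)? no; the site is within a flood-risk zone? yes — 2 of 3 hold (need ≥2) → satisfied.
rule 3 — Provisional Project: [the proposal is accompanied by an ecological survey? no] OR [the proposal involves no demolition of a listed structure? yes] → satisfied.
rule 2 — Accredited Use: [site area: 3.8 ha ≥ 5.6 ha? no, so negated condition yes] AND [Provisional Project (rule 3)? yes] → satisfied.
rule 9 — Covered Alteration: [not a Licensed Works (rule 1)? yes] AND [Recognised Proposal (rule 6)? yes] AND [not an Accredited Use (rule 2)? no] → not satisfied.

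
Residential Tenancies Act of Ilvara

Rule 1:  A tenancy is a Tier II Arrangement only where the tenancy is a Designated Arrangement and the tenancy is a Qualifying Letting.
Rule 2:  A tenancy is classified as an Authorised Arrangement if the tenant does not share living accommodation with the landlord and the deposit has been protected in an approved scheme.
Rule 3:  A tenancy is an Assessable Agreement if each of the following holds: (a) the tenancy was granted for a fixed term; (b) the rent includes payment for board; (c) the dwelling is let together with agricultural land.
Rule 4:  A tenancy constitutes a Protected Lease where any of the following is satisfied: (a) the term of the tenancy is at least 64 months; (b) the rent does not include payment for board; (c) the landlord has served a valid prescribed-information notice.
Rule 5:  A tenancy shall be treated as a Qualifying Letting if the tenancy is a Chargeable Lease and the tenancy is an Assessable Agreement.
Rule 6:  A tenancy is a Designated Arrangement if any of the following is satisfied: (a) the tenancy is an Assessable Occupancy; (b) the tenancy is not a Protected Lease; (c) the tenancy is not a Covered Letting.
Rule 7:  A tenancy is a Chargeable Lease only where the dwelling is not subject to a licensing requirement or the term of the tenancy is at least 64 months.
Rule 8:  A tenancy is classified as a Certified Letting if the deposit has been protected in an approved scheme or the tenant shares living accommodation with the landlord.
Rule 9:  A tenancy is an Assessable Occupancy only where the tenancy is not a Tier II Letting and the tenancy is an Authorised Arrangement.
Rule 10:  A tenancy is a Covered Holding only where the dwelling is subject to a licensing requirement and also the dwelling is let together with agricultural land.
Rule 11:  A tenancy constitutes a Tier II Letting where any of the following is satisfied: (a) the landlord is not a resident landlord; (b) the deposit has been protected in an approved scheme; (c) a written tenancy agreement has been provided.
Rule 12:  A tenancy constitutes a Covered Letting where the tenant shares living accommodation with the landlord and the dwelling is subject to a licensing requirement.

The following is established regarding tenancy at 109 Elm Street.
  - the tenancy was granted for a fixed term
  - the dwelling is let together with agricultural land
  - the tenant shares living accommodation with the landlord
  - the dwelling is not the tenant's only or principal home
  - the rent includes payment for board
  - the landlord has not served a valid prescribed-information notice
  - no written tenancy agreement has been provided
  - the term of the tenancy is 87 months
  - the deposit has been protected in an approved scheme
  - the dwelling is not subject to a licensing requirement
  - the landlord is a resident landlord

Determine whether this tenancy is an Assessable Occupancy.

rule 11 — Tier II Letting: [the landlord is not a resident landlord? no] OR [the deposit has been protected in an approved scheme? yes] OR [a written tenancy agreement has been provided? no] → satisfied.
rule 2 — Authorised Arrangement: [the tenant does not share living accommodation with the landlord? no] AND [the deposit has been protected in an approved scheme? yes] → not satisfied.
rule 9 — Assessable Occupancy: [not a Tier II Letting (rule 11)? no] AND [Authorised Arrangement (rule 2)? no] → not satisfied.

No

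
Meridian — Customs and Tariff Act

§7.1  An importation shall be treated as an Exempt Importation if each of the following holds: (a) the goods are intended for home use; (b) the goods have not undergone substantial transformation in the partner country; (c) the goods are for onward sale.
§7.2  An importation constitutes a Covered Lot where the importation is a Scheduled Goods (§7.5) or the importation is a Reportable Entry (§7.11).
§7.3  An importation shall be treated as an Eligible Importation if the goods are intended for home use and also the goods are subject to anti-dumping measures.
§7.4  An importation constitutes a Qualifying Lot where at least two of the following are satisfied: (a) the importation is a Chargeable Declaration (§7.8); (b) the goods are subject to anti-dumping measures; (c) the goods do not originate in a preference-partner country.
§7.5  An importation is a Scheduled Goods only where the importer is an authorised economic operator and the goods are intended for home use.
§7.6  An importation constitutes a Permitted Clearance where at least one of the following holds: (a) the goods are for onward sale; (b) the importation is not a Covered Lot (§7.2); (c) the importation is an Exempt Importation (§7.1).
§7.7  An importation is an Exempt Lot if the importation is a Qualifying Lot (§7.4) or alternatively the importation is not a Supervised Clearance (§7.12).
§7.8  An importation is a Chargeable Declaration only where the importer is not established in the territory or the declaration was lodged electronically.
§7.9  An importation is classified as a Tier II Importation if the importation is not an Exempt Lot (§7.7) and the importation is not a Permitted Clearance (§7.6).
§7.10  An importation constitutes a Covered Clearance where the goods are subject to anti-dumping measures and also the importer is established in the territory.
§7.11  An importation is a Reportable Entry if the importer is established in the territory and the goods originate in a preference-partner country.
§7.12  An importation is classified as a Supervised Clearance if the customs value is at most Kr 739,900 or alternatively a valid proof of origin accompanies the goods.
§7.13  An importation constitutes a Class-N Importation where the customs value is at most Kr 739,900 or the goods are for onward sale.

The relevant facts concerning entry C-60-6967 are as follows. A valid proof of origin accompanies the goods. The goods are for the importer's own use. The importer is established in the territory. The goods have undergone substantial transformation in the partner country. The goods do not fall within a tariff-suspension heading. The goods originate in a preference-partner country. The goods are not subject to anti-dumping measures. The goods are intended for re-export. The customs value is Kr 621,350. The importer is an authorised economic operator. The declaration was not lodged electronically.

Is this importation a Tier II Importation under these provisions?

Yes

§7.8 — Chargeable Declaration: [the importer is not established in the territory? no] OR [the declaration was lodged electronically? no] → not satisfied.
§7.4 — Qualifying Lot: Chargeable Declaration (§7.8)? no; the goods are subject to anti-dumping measures? no; the goods do not originate in a preference-partner country? no — 0 of 3 hold (need ≥2) → not satisfied.
§7.12 — Supervised Clearance: [customs value: Kr 621,350 ≤ Kr 739,900? yes] OR [a valid proof of origin accompanies the goods? yes] → satisfied.
§7.7 — Exempt Lot: [Qualifying Lot (§7.4)? no] OR [not a Supervised Clearance (§7.12)? no] → not satisfied.
§7.5 — Scheduled Goods: [the importer is an authorised economic operator? yes] AND [the goods are intended for home use? no] → not satisfied.
§7.11 — Reportable Entry: [the importer is established in the territory? yes] AND [the goods originate in a preference-partner country? yes] → satisfied.
§7.2 — Covered Lot: [Scheduled Goods (§7.5)? no] OR [Reportable Entry (§7.11)? yes] → satisfied.
§7.1 — Exempt Importation: [the goods are intended for home use? no] AND [the goods have not undergone substantial transformation in the partner country? no] AND [the goods are for onward sale? no] → not satisfied.
§7.6 — Permitted Clearance: [the goods are for onward sale? no] OR [not a Covered Lot (§7.2)? no] OR [Exempt Importation (§7.1)? no] → not satisfied.
§7.9 — Tier II Importation: [not an Exempt Lot (§7.7)? yes] AND [not a Permitted Clearance (§7.6)? yes] → satisfied.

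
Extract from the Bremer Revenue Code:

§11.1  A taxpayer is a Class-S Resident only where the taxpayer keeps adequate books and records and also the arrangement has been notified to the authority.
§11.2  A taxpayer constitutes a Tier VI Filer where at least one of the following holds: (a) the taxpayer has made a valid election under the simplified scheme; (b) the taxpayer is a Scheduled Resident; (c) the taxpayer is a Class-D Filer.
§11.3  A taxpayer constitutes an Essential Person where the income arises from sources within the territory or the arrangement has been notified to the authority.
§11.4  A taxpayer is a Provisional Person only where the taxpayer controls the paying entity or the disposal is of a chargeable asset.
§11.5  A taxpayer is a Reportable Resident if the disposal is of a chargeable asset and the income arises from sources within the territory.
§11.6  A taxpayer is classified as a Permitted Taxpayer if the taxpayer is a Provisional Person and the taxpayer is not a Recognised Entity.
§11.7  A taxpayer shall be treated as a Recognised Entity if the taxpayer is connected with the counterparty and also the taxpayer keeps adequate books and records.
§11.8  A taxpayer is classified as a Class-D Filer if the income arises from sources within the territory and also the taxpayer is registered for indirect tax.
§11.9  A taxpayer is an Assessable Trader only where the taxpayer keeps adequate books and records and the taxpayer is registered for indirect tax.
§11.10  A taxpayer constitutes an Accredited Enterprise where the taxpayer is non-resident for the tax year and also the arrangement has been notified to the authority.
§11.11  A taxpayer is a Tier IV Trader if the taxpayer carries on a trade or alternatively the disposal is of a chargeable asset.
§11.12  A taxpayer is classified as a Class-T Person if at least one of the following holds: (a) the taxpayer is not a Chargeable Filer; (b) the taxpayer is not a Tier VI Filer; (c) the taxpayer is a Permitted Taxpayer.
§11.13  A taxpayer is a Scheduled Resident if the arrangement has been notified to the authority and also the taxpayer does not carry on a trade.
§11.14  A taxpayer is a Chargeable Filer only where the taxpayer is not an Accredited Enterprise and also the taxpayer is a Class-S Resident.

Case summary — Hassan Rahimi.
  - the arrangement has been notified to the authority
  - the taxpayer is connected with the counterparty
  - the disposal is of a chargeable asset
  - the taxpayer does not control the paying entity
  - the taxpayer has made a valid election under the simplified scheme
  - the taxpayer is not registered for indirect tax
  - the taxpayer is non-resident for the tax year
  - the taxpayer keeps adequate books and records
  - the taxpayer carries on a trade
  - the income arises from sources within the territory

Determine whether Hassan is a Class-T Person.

Yes

Under §11.10: the taxpayer is non-resident for the tax year? yes; and the arrangement has been notified to the authority? yes. So the taxpayer is an Accredited Enterprise.
Under §11.1: the taxpayer keeps adequate books and records? yes; and the arrangement has been notified to the authority? yes. So the taxpayer is a Class-S Resident.
Under §11.14: not an Accredited Enterprise (§11.10)? no; and Class-S Resident (§11.1)? yes. So the taxpayer is not a Chargeable Filer.
Under §11.13: the arrangement has been notified to the authority? yes; and the taxpayer does not carry on a trade? no. So the taxpayer is not a Scheduled Resident.
Under §11.8: the income arises from sources within the territory? yes; and the taxpayer is registered for indirect tax? no. So the taxpayer is not a Class-D Filer.
Under §11.2: the taxpayer has made a valid election under the simplified scheme? yes; or Scheduled Resident (§11.13)? no; or Class-D Filer (§11.8)? no. So the taxpayer is a Tier VI Filer.
Under §11.4: the taxpayer controls the paying entity? no; or the disposal is of a chargeable asset? yes. So the taxpayer is a Provisional Person.
Under §11.7: the taxpayer is connected with the counterparty? yes; and the taxpayer keeps adequate books and records? yes. So the taxpayer is a Recognised Entity.
Under §11.6: Provisional Person (§11.4)? yes; and not a Recognised Entity (§11.7)? no. So the taxpayer is not a Permitted Taxpayer.
Under §11.12: not a Chargeable Filer (§11.14)? yes; or not a Tier VI Filer (§11.2)? no; or Permitted Taxpayer (§11.6)? no. So the taxpayer is a Class-T Person.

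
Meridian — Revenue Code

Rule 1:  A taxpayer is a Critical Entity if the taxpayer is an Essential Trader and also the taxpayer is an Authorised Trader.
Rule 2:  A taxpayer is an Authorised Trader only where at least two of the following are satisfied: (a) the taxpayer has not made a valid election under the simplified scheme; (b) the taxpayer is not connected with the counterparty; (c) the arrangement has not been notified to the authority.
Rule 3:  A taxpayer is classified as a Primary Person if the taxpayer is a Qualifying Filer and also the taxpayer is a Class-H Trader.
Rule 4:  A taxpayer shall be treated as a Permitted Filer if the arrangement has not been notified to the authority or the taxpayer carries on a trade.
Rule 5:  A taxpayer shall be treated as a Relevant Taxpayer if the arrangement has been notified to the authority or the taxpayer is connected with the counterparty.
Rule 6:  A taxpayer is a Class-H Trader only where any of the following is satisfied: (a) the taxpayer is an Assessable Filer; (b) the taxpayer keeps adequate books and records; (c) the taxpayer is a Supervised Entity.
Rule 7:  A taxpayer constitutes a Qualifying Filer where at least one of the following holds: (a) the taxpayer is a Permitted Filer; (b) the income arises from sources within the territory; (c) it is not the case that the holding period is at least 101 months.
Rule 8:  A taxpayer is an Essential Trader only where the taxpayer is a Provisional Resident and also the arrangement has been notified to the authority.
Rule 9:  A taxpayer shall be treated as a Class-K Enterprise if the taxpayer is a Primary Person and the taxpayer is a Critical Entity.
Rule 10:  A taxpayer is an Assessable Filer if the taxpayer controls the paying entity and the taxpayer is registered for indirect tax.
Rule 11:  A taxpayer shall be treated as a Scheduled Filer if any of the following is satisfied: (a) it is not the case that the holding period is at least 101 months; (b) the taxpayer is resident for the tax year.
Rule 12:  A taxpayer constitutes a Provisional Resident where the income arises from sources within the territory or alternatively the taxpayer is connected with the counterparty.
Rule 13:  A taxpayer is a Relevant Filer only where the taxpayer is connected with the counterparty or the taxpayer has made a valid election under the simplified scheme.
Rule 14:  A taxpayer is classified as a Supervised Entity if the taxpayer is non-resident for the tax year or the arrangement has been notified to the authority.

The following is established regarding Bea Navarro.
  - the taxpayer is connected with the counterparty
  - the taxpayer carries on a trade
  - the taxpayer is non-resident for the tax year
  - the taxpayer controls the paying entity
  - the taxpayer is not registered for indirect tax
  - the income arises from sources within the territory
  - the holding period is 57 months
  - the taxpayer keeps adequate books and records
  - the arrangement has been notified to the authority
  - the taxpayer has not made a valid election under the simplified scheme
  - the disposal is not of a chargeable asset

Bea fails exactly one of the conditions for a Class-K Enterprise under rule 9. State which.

rule 4 — Permitted Filer: [the arrangement has not been notified to the authority? no] OR [the taxpayer carries on a trade? yes] → satisfied.
rule 7 — Qualifying Filer: [Permitted Filer (rule 4)? yes] OR [the income arises from sources within the territory? yes] OR [holding period: 57 months ≥ 101 months? no, so negated condition yes] → satisfied.
rule 10 — Assessable Filer: [the taxpayer controls the paying entity? yes] AND [the taxpayer is registered for indirect tax? no] → not satisfied.
rule 14 — Supervised Entity: [the taxpayer is non-resident for the tax year? yes] OR [the arrangement has been notified to the authority? yes] → satisfied.
rule 6 — Class-H Trader: [Assessable Filer (rule 10)? no] OR [the taxpayer keeps adequate books and records? yes] OR [Supervised Entity (rule 14)? yes] → satisfied.
rule 3 — Primary Person: [Qualifying Filer (rule 7)? yes] AND [Class-H Trader (rule 6)? yes] → satisfied.
rule 12 — Provisional Resident: [the income arises from sources within the territory? yes] OR [the taxpayer is connected with the counterparty? yes] → satisfied.
rule 8 — Essential Trader: [Provisional Resident (rule 12)? yes] AND [the arrangement has been notified to the authority? yes] → satisfied.
rule 2 — Authorised Trader: the taxpayer has not made a valid election under the simplified scheme? yes; the taxpayer is not connected with the counterparty? no; the arrangement has not been notified to the authority? no — 1 of 3 hold (need ≥2) → not satisfied.
rule 1 — Critical Entity: [Essential Trader (rule 8)? yes] AND [Authorised Trader (rule 2)? no] → not satisfied.
rule 9 — Class-K Enterprise: [Primary Person (rule 3)? yes] AND [Critical Entity (rule 1)? no] → not satisfied.

Critical Entity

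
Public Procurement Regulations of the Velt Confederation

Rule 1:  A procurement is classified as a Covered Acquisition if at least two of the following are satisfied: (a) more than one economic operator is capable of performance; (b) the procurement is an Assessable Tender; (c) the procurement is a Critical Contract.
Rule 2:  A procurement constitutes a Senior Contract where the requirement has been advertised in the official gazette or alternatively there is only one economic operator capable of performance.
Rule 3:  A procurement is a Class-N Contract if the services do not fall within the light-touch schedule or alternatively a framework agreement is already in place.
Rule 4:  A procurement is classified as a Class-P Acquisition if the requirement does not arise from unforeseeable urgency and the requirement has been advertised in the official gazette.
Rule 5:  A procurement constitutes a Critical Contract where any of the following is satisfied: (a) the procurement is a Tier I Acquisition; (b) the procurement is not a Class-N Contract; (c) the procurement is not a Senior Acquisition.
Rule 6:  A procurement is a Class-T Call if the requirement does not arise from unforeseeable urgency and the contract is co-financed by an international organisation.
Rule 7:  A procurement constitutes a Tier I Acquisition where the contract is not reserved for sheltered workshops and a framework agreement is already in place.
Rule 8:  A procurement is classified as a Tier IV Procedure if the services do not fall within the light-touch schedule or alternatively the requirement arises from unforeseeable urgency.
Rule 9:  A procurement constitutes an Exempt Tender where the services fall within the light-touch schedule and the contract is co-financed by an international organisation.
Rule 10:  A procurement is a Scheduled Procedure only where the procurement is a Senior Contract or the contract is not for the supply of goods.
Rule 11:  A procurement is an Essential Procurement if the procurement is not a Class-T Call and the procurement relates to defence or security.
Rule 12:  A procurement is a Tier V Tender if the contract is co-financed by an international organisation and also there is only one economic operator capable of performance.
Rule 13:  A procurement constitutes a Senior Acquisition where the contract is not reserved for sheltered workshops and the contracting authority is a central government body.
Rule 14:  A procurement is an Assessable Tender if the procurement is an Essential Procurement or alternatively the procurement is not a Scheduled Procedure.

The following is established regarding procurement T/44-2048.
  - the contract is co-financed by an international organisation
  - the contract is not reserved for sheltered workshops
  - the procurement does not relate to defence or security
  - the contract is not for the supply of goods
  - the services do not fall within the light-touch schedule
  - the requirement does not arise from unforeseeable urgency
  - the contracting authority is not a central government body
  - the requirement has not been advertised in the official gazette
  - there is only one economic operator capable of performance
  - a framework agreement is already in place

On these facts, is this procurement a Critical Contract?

rule 7 — Tier I Acquisition: [the contract is not reserved for sheltered workshops? yes] AND [a framework agreement is already in place? yes] → satisfied.
rule 3 — Class-N Contract: [the services do not fall within the light-touch schedule? yes] OR [a framework agreement is already in place? yes] → satisfied.
rule 13 — Senior Acquisition: [the contract is not reserved for sheltered workshops? yes] AND [the contracting authority is a central government body? no] → not satisfied.
rule 5 — Critical Contract: [Tier I Acquisition (rule 7)? yes] OR [not a Class-N Contract (rule 3)? no] OR [not a Senior Acquisition (rule 13)? yes] → satisfied.

Yes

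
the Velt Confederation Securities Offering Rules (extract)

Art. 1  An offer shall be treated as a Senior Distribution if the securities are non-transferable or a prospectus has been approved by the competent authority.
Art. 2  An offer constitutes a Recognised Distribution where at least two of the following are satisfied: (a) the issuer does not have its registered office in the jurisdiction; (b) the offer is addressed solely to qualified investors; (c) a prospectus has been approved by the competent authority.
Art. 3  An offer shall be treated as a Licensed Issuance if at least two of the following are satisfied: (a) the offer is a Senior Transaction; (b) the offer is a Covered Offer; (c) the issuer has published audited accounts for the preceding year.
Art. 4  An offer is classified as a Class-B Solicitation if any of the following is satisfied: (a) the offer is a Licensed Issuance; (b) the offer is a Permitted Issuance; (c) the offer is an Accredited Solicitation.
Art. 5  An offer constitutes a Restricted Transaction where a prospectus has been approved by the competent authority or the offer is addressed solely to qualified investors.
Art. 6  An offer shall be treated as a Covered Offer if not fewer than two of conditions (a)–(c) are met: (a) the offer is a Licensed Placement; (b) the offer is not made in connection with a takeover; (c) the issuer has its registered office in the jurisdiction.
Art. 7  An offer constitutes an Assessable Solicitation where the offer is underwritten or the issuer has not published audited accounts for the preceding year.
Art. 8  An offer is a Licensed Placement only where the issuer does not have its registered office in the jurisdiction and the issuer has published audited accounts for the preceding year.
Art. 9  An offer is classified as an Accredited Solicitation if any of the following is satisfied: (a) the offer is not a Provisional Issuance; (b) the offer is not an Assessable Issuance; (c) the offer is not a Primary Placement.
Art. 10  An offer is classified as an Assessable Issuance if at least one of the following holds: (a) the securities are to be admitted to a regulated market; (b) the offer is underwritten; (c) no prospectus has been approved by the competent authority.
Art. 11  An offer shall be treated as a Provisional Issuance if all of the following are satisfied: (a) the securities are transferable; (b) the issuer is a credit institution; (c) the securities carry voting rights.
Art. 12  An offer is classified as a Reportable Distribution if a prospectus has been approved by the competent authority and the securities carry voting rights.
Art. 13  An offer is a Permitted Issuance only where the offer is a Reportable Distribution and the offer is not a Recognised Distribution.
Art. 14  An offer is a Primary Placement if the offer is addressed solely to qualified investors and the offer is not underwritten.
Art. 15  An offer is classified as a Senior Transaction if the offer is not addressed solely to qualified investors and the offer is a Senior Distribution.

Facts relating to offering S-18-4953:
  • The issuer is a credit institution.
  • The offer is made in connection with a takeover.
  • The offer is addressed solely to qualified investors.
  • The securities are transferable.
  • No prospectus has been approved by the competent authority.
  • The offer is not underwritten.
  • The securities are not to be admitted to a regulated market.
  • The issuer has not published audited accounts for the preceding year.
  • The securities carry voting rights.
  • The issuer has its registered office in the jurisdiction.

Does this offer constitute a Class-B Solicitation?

No

Under article 1: the securities are non-transferable? no; or a prospectus has been approved by the competent authority? no. So the offer is not a Senior Distribution.
Under article 15: the offer is not addressed solely to qualified investors? no; and Senior Distribution (article 1)? no. So the offer is not a Senior Transaction.
Under article 8: the issuer does not have its registered office in the jurisdiction? no; and the issuer has published audited accounts for the preceding year? no. So the offer is not a Licensed Placement.
Under article 6: Licensed Placement (article 8)? no; the offer is not made in connection with a takeover? no; the issuer has its registered office in the jurisdiction? yes — 1 of 3 hold (need ≥2) → not satisfied.
Under article 3: Senior Transaction (article 15)? no; Covered Offer (article 6)? no; the issuer has published audited accounts for the preceding year? no — 0 of 3 hold (need ≥2) → not satisfied.
Under article 12: a prospectus has been approved by the competent authority? no; and the securities carry voting rights? yes. So the offer is not a Reportable Distribution.
Under article 2: the issuer does not have its registered office in the jurisdiction? no; the offer is addressed solely to qualified investors? yes; a prospectus has been approved by the competent authority? no — 1 of 3 hold (need ≥2) → not satisfied.
Under article 13: Reportable Distribution (article 12)? no; and not a Recognised Distribution (article 2)? yes. So the offer is not a Permitted Issuance.
Under article 11: the securities are transferable? yes; and the issuer is a credit institution? yes; and the securities carry voting rights? yes. So the offer is a Provisional Issuance.
Under article 10: the securities are to be admitted to a regulated market? no; or the offer is underwritten? no; or no prospectus has been approved by the competent authority? yes. So the offer is an Assessable Issuance.
Under article 14: the offer is addressed solely to qualified investors? yes; and the offer is not underwritten? yes. So the offer is a Primary Placement.
Under article 9: not a Provisional Issuance (article 11)? no; or not an Assessable Issuance (article 10)? no; or not a Primary Placement (article 14)? no. So the offer is not an Accredited Solicitation.
Under article 4: Licensed Issuance (article 3)? no; or Permitted Issuance (article 13)? no; or Accredited Solicitation (article 9)? no. So the offer is not a Class-B Solicitation.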